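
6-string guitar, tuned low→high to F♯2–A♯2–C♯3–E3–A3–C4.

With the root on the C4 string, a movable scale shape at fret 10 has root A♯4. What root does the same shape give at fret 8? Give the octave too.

G♯4

Moving from fret 10 to fret 8 shifts the root by -2 semitones.
A♯4 down 2 semitones is G♯4.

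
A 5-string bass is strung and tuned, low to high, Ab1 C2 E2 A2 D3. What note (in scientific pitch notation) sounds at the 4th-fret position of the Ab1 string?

Ab1 is MIDI 32. Adding 4 gives 36, which is C2.

C2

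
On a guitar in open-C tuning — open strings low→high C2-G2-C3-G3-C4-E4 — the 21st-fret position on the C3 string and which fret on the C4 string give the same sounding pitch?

C3 at fret 21 is C3 + 21 semitones = A4.
The open C4 string is 12 semitones above the open C3, so the same pitch on the C4 string lies at fret 21 − 12 = 9.

9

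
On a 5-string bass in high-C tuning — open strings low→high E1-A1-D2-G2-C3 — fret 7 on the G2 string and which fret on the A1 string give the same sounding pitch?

Fret 7 on G2 is MIDI 43 + 7 = 50 (D3). On the A1 string (open MIDI 33), that pitch is 50 − 33 = fret 17.

17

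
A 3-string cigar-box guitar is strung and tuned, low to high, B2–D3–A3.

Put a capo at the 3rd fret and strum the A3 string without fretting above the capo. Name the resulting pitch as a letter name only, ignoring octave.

The capo raises the open A3 by 3 semitones to C4; fretting 0 more gives A3 + 3 + 0 = A3 + 3 semitones, landing on C.

C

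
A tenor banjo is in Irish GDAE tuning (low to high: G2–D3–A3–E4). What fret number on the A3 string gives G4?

G4 is 10 semitones above the open A3 (A–A#–B–C–…–F–F#–G), so it sits at fret 10.

10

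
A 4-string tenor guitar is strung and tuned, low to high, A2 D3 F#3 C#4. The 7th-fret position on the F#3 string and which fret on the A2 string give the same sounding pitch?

16

Fret 7 on F#3 is MIDI 54 + 7 = 61 (C#4). On the A2 string (open MIDI 45), that pitch is 61 − 45 = fret 16.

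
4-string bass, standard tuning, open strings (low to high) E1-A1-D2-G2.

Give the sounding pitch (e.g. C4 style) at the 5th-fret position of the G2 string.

C3

G2 is MIDI 43. Adding 5 gives 48, which is C3.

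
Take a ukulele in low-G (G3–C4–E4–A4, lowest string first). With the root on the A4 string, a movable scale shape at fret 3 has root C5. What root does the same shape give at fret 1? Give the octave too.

Moving from fret 3 to fret 1 shifts the root by -2 semitones.
C5 down 2 semitones is A#4.

A#4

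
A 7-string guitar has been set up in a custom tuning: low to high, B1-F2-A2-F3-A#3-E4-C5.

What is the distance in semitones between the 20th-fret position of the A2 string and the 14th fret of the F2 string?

10 semitones

A2 at fret 20 → F4 (MIDI 65); F2 at fret 14 → G3 (MIDI 55).
65 − 55 = 10, so the two pitches are 10 semitones apart, with F4 the higher.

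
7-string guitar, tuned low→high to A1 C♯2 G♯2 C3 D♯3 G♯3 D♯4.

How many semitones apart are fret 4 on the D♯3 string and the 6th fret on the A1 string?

16 semitones

D♯3 at fret 4 → G3 (MIDI 55); A1 at fret 6 → D♯2 (MIDI 39).
55 − 39 = 16, so the two pitches are 16 semitones apart, with G3 the higher.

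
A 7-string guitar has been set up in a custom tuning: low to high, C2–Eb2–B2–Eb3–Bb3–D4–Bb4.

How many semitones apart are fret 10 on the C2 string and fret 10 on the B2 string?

11 semitones

C2 at fret 10 → Bb2 (MIDI 46); B2 at fret 10 → A3 (MIDI 57).
46 − 57 = -11, so the two pitches are 11 semitones apart, with A3 the higher.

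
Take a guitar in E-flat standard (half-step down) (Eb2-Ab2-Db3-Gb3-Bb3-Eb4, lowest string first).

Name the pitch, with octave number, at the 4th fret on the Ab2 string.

C3

The open Ab2 string plus 4 semitones: Ab–A–Bb–B–C.
The walk passes from B into C once, so the octave number goes from 2 to 3.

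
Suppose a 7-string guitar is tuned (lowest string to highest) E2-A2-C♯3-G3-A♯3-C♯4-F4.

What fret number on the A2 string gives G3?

G3 is 10 semitones above the open A2 (A–A#–B–C–…–F–F#–G), so it sits at fret 10.

10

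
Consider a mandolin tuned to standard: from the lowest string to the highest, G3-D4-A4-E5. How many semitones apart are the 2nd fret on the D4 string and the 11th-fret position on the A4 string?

D4 at fret 2 → E4 (MIDI 64); A4 at fret 11 → G#5 (MIDI 80).
64 − 80 = -16, so the two pitches are 16 semitones apart, with G#5 the higher.

16 semitones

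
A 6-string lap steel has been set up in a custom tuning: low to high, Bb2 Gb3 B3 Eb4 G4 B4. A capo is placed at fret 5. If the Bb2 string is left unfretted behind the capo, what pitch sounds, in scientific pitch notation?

Eb3

The capo raises the open Bb2 by 5 semitones to Eb3; fretting 0 more gives Bb2 + 5 + 0 = Bb2 + 5 semitones = Eb3.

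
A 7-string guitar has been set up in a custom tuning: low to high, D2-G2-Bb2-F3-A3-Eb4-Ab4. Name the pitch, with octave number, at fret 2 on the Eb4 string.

Each fret is one semitone, so Eb4 + 2 = F4.

F4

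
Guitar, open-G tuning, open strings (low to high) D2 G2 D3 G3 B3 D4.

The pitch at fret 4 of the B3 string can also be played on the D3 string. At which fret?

B3 at fret 4 is B3 + 4 semitones = D#4.
The open D3 string is 9 semitones below the open B3, so the same pitch on the D3 string lies at fret 4 + 9 = 13.

13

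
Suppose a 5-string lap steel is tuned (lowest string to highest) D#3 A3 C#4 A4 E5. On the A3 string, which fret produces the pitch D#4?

D#4 is 6 semitones above the open A3 (A–A#–B–C–C#–D–D#), so it sits at fret 6.

6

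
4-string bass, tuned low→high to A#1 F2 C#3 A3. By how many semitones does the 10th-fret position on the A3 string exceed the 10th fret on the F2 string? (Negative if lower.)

A3 at fret 10 → G4 (MIDI 67); F2 at fret 10 → D#3 (MIDI 51).
67 − 51 = 16, so the two pitches are 16 semitones apart.

16 semitones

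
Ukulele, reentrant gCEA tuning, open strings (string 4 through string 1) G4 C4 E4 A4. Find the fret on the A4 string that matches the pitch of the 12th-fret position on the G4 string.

Fret 12 on G4 is MIDI 67 + 12 = 79 (G5). On the A4 string (open MIDI 69), that pitch is 79 − 69 = fret 10.

10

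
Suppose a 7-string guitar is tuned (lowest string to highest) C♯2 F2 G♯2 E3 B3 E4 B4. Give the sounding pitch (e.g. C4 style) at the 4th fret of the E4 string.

E4 is MIDI 64. Adding 4 gives 68, which is G♯4.

G♯4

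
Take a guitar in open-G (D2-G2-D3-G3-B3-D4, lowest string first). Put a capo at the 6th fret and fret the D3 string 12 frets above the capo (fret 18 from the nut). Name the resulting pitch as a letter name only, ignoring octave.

G♯

The capo raises the open D3 by 6 semitones to G♯3; fretting 12 more gives D3 + 6 + 12 = D3 + 18 semitones, landing on G♯.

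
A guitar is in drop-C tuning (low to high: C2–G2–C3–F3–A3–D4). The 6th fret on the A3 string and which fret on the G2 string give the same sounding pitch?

A3 at fret 6 is A3 + 6 semitones = D#4.
The open G2 string is 14 semitones below the open A3, so the same pitch on the G2 string lies at fret 6 + 14 = 20.

20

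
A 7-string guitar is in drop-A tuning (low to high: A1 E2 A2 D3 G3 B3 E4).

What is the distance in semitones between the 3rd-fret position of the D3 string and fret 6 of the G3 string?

8 semitones

D3 at fret 3 → F3 (MIDI 53); G3 at fret 6 → C♯4 (MIDI 61).
53 − 61 = -8, so the two pitches are 8 semitones apart, with C♯4 the higher.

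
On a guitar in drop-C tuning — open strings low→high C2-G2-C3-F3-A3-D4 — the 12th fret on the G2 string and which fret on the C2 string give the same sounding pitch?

Fret 12 on G2 is MIDI 43 + 12 = 55 (G3). On the C2 string (open MIDI 36), that pitch is 55 − 36 = fret 19.

19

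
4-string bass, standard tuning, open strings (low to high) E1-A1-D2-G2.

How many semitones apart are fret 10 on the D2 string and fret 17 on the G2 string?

12 semitones

D2 at fret 10 → C3 (MIDI 48); G2 at fret 17 → C4 (MIDI 60).
48 − 60 = -12, so the two pitches are 12 semitones apart, with C4 the higher.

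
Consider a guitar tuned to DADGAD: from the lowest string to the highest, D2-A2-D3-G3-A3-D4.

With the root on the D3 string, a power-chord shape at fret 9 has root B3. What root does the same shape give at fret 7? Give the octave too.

Moving from fret 9 to fret 7 shifts the root by -2 semitones.
B3 down 2 semitones is A3.

A3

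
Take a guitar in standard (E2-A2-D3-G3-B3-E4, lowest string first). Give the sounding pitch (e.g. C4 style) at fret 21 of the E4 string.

C#6

The open E4 string plus 21 semitones: E–F–F#–G–…–B–C–C#.
The walk passes from B into C 2 times, so the octave number goes from 4 to 6.
(Equivalently spelled Db6.)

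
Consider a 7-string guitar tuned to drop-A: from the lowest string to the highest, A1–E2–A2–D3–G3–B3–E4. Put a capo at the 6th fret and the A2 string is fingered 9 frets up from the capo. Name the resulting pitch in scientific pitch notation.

The capo raises the open A2 by 6 semitones to D#3; fretting 9 more gives A2 + 6 + 9 = A2 + 15 semitones = C4.

C4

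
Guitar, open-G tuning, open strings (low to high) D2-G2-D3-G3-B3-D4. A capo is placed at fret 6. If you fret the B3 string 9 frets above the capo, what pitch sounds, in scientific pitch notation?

D5

The capo raises the open B3 by 6 semitones to F4; fretting 9 more gives B3 + 6 + 9 = B3 + 15 semitones = D5.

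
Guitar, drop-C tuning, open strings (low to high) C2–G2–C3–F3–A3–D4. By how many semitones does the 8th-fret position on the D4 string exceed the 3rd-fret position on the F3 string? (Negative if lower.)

14 semitones

D4 at fret 8 → A#4 (MIDI 70); F3 at fret 3 → G#3 (MIDI 56).
70 − 56 = 14, so the two pitches are 14 semitones apart.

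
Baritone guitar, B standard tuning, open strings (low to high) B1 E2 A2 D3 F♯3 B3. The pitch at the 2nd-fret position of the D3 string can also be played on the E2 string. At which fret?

12

Fret 2 on D3 is MIDI 50 + 2 = 52 (E3). On the E2 string (open MIDI 40), that pitch is 52 − 40 = fret 12.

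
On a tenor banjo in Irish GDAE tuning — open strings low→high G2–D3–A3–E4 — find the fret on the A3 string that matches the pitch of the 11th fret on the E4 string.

18

E4 at fret 11 is E4 + 11 semitones = D#5.
The open A3 string is 7 semitones below the open E4, so the same pitch on the A3 string lies at fret 11 + 7 = 18.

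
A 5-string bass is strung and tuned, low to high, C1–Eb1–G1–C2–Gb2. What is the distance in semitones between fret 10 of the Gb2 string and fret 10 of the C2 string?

6 semitones

Gb2 at fret 10 → E3 (MIDI 52); C2 at fret 10 → Bb2 (MIDI 46).
52 − 46 = 6, so the two pitches are 6 semitones apart, with E3 the higher.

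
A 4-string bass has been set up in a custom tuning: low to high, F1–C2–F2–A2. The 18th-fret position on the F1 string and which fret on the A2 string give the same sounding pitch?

Fret 18 on F1 is MIDI 29 + 18 = 47 (B2). On the A2 string (open MIDI 45), that pitch is 47 − 45 = fret 2.

2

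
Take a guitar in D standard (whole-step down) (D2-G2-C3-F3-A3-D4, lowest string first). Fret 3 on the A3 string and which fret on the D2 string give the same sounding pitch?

22

A3 at fret 3 is A3 + 3 semitones = C4.
The open D2 string is 19 semitones below the open A3, so the same pitch on the D2 string lies at fret 3 + 19 = 22.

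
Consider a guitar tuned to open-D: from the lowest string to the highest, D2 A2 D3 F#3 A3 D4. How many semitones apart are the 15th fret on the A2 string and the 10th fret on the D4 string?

A2 at fret 15 → C4 (MIDI 60); D4 at fret 10 → C5 (MIDI 72).
60 − 72 = -12, so the two pitches are 12 semitones apart, with C5 the higher.

12 semitones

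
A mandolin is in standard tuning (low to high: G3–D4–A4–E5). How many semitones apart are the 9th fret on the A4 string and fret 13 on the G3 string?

10 semitones

A4 at fret 9 → F♯5 (MIDI 78); G3 at fret 13 → G♯4 (MIDI 68).
78 − 68 = 10, so the two pitches are 10 semitones apart, with F♯5 the higher.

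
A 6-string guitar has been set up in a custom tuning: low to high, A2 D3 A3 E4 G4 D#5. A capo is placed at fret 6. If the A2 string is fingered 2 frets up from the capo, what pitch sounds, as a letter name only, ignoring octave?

The capo raises the open A2 by 6 semitones to D#3; fretting 2 more gives A2 + 6 + 2 = A2 + 8 semitones, landing on F.

F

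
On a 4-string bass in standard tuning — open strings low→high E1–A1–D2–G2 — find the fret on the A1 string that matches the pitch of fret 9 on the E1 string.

Fret 9 on E1 is MIDI 28 + 9 = 37 (C#2). On the A1 string (open MIDI 33), that pitch is 37 − 33 = fret 4.

4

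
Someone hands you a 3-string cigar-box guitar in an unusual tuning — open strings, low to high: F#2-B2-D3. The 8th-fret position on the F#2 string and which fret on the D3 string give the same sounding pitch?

0

Fret 8 on F#2 is MIDI 42 + 8 = 50 (D3). On the D3 string (open MIDI 50), that pitch is 50 − 50 = fret 0.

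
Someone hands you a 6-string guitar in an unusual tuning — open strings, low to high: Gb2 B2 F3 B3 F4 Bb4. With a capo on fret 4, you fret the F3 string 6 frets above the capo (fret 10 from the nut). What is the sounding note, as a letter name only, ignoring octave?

Eb

The capo raises the open F3 by 4 semitones to A3; fretting 6 more gives F3 + 4 + 6 = F3 + 10 semitones, landing on Eb.
(Also written D#.)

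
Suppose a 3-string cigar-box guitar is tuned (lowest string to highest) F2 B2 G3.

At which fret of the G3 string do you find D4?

D4 is 7 semitones above the open G3 (G–Ab–A–Bb–B–C–Db–D), so it sits at fret 7.

7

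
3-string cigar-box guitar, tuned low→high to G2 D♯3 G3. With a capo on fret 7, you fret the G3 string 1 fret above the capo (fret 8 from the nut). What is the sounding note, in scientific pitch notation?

D♯4

The capo raises the open G3 by 7 semitones to D4; fretting 1 more gives G3 + 7 + 1 = G3 + 8 semitones = D♯4.
(Also written E♭.)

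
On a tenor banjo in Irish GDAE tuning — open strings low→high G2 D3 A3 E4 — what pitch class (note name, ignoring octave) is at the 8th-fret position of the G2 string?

Each fret is one semitone, so G2 + 8 = D#.
(Equivalently spelled Eb.)

D#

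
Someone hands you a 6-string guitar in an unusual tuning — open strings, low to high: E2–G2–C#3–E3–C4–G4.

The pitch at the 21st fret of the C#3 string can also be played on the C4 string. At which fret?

10

Fret 21 on C#3 is MIDI 49 + 21 = 70 (A#4). On the C4 string (open MIDI 60), that pitch is 70 − 60 = fret 10.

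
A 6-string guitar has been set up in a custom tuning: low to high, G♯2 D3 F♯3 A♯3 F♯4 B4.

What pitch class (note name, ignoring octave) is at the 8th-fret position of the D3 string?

Each fret is one semitone, so D3 + 8 = A♯.
(Equivalently spelled B♭.)

A♯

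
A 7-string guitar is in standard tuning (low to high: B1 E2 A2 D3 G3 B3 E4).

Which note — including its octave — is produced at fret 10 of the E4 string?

D5

The open E4 string plus 10 semitones: E–F–F#–G–…–C–C#–D.
The walk passes from B into C once, so the octave number goes from 4 to 5.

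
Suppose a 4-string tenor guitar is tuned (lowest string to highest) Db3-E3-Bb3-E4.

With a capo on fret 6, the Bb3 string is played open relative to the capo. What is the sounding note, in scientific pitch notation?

E4

The capo raises the open Bb3 by 6 semitones to E4; fretting 0 more gives Bb3 + 6 + 0 = Bb3 + 6 semitones = E4.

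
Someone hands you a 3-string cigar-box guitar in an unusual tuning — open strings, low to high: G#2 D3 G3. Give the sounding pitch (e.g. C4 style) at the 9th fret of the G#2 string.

The open G#2 string plus 9 semitones: G#–A–A#–B–C–C#–D–D#–E–F.
The walk passes from B into C once, so the octave number goes from 2 to 3.

F3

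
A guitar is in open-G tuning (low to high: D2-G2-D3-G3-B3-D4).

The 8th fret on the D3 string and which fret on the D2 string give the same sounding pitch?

20

Fret 8 on D3 is MIDI 50 + 8 = 58 (A#3). On the D2 string (open MIDI 38), that pitch is 58 − 38 = fret 20.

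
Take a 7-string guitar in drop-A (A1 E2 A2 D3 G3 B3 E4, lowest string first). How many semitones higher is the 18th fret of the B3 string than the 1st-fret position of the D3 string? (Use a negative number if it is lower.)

B3 at fret 18 → F5 (MIDI 77); D3 at fret 1 → D#3 (MIDI 51).
77 − 51 = 26, so the two pitches are 26 semitones apart.

26 semitones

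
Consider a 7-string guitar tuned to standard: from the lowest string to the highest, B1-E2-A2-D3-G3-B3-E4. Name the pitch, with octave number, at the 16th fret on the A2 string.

C#4

The open A2 string plus 16 semitones: A–A#–B–C–…–B–C–C#.
The walk passes from B into C 2 times, so the octave number goes from 2 to 4.
(Equivalently spelled Db4.)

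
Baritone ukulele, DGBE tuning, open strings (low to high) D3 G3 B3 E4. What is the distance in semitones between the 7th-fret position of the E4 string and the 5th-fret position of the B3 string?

E4 at fret 7 → B4 (MIDI 71); B3 at fret 5 → E4 (MIDI 64).
71 − 64 = 7, so the two pitches are 7 semitones apart, with B4 the higher.

7 semitones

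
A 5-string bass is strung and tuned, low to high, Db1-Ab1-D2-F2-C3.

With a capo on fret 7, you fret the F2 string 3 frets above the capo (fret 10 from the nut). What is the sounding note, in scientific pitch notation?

The capo raises the open F2 by 7 semitones to C3; fretting 3 more gives F2 + 7 + 3 = F2 + 10 semitones = Eb3.

Eb3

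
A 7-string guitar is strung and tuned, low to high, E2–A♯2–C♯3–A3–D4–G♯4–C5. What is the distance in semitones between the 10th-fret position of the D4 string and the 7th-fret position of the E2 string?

25 semitones

D4 at fret 10 → C5 (MIDI 72); E2 at fret 7 → B2 (MIDI 47).
72 − 47 = 25, so the two pitches are 25 semitones apart, with C5 the higher.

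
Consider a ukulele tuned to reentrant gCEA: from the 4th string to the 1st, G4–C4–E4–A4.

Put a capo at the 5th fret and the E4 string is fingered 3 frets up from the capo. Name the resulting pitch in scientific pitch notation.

C5

The capo raises the open E4 by 5 semitones to A4; fretting 3 more gives E4 + 5 + 3 = E4 + 8 semitones = C5.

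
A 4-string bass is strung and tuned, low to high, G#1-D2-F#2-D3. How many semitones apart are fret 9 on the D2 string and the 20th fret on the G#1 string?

5 semitones

D2 at fret 9 → B2 (MIDI 47); G#1 at fret 20 → E3 (MIDI 52).
47 − 52 = -5, so the two pitches are 5 semitones apart, with E3 the higher.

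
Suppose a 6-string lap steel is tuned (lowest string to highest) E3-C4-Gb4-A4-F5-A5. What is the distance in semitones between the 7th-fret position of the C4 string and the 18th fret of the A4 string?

C4 at fret 7 → G4 (MIDI 67); A4 at fret 18 → Eb6 (MIDI 87).
67 − 87 = -20, so the two pitches are 20 semitones apart, with Eb6 the higher.

20 semitones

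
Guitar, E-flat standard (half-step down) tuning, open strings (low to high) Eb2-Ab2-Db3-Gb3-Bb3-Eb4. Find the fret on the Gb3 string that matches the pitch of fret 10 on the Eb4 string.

Eb4 at fret 10 is Eb4 + 10 semitones = Db5.
The open Gb3 string is 9 semitones below the open Eb4, so the same pitch on the Gb3 string lies at fret 10 + 9 = 19.

19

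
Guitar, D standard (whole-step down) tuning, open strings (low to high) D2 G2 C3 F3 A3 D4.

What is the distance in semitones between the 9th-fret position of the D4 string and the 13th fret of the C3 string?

D4 at fret 9 → B4 (MIDI 71); C3 at fret 13 → C♯4 (MIDI 61).
71 − 61 = 10, so the two pitches are 10 semitones apart, with B4 the higher.

10 semitones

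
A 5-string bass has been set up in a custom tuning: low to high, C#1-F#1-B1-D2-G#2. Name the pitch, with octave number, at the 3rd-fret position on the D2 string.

D2 is MIDI 38. Adding 3 gives 41, which is F2.

F2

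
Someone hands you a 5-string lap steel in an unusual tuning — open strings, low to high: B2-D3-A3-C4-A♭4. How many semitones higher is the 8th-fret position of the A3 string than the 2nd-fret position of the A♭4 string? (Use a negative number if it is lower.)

A3 at fret 8 → F4 (MIDI 65); A♭4 at fret 2 → B♭4 (MIDI 70).
65 − 70 = -5, so the two pitches are 5 semitones apart.

-5 semitones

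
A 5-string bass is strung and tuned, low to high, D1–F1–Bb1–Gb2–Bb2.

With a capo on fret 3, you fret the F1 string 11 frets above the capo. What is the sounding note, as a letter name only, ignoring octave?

G

The capo raises the open F1 by 3 semitones to Ab1; fretting 11 more gives F1 + 3 + 11 = F1 + 14 semitones, landing on G.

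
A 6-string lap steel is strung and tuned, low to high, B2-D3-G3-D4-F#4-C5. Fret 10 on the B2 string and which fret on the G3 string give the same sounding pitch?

2

Fret 10 on B2 is MIDI 47 + 10 = 57 (A3). On the G3 string (open MIDI 55), that pitch is 57 − 55 = fret 2.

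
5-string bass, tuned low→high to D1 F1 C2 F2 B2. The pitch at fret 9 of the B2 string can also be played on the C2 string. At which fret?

B2 at fret 9 is B2 + 9 semitones = G♯3.
The open C2 string is 11 semitones below the open B2, so the same pitch on the C2 string lies at fret 9 + 11 = 20.

20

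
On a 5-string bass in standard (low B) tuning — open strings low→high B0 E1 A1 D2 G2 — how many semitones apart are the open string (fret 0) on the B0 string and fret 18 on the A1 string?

B0 at fret 0 → B0 (MIDI 23); A1 at fret 18 → D#3 (MIDI 51).
23 − 51 = -28, so the two pitches are 28 semitones apart, with D#3 the higher.

28 semitones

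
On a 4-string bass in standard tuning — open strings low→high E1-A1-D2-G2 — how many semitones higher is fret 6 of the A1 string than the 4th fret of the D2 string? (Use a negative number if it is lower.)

-3 semitones

A1 at fret 6 → D#2 (MIDI 39); D2 at fret 4 → F#2 (MIDI 42).
39 − 42 = -3, so the two pitches are 3 semitones apart.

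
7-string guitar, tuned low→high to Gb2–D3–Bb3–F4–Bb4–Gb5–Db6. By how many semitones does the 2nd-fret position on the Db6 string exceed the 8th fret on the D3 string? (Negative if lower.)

29 semitones

Db6 at fret 2 → Eb6 (MIDI 87); D3 at fret 8 → Bb3 (MIDI 58).
87 − 58 = 29, so the two pitches are 29 semitones apart.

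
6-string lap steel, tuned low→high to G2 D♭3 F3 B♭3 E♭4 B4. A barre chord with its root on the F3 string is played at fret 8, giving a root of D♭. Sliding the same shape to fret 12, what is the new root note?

Moving from fret 8 to fret 12 shifts the root by 4 semitones.
D♭ up 4 semitones is F.

F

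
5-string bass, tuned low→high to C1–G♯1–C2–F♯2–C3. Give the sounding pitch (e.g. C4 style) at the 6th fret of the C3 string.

F♯3

C3 is MIDI 48. Adding 6 gives 54, which is F♯3.
(Equivalently spelled G♭3.)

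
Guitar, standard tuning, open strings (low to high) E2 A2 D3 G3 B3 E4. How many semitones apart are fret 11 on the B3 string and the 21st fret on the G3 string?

6 semitones

B3 at fret 11 → A#4 (MIDI 70); G3 at fret 21 → E5 (MIDI 76).
70 − 76 = -6, so the two pitches are 6 semitones apart, with E5 the higher.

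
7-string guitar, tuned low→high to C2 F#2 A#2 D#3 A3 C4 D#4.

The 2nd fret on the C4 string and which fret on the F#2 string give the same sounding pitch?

Fret 2 on C4 is MIDI 60 + 2 = 62 (D4). On the F#2 string (open MIDI 42), that pitch is 62 − 42 = fret 20.

20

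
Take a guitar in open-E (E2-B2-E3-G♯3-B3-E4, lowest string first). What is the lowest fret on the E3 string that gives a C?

8

From E3, count semitones up the chromatic scale until reaching C: E–F–F#–G–G#–A–A#–B–C — 8 steps.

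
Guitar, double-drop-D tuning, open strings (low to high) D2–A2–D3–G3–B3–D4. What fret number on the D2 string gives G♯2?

G♯2 is 6 semitones above the open D2 (D–D#–E–F–F#–G–G#), so it sits at fret 6.

6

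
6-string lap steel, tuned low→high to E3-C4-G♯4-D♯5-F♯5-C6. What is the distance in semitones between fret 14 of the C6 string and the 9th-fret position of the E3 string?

37 semitones

C6 at fret 14 → D7 (MIDI 98); E3 at fret 9 → C♯4 (MIDI 61).
98 − 61 = 37, so the two pitches are 37 semitones apart, with D7 the higher.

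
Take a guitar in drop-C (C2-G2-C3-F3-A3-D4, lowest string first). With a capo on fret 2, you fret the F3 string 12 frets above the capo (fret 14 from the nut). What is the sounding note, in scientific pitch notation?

The capo raises the open F3 by 2 semitones to G3; fretting 12 more gives F3 + 2 + 12 = F3 + 14 semitones = G4.

G4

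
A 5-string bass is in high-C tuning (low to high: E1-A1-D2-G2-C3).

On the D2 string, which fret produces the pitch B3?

B3 is 21 semitones above the open D2 (D–D#–E–F–…–A–A#–B), so it sits at fret 21.

21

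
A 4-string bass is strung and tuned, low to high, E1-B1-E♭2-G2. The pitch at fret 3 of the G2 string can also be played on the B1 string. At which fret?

G2 at fret 3 is G2 + 3 semitones = B♭2.
The open B1 string is 8 semitones below the open G2, so the same pitch on the B1 string lies at fret 3 + 8 = 11.

11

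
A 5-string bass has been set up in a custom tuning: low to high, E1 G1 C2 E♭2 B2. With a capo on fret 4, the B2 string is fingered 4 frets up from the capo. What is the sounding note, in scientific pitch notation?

G3

The capo raises the open B2 by 4 semitones to E♭3; fretting 4 more gives B2 + 4 + 4 = B2 + 8 semitones = G3.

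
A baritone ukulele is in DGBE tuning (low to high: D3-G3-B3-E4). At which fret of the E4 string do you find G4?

3

G4 is 3 semitones above the open E4 (E–F–F#–G), so it sits at fret 3.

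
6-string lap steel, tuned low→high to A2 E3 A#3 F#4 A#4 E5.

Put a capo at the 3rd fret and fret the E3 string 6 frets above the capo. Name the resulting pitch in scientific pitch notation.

C#4

The capo raises the open E3 by 3 semitones to G3; fretting 6 more gives E3 + 3 + 6 = E3 + 9 semitones = C#4.
(Also written Db.)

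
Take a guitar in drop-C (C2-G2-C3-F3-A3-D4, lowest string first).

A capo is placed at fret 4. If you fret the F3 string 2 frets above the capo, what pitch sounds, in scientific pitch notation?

B3

The capo raises the open F3 by 4 semitones to A3; fretting 2 more gives F3 + 4 + 2 = F3 + 6 semitones = B3.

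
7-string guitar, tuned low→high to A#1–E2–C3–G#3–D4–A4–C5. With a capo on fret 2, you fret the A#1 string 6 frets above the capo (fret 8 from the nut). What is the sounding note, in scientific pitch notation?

The capo raises the open A#1 by 2 semitones to C2; fretting 6 more gives A#1 + 2 + 6 = A#1 + 8 semitones = F#2.
(Also written Gb.)

F#2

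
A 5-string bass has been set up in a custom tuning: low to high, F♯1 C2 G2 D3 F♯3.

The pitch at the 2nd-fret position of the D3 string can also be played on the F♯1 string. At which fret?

Fret 2 on D3 is MIDI 50 + 2 = 52 (E3). On the F♯1 string (open MIDI 30), that pitch is 52 − 30 = fret 22.

22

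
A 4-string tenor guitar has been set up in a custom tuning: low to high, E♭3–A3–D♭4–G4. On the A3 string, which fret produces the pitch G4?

G4 is 10 semitones above the open A3 (A–Bb–B–C–…–F–Gb–G), so it sits at fret 10.

10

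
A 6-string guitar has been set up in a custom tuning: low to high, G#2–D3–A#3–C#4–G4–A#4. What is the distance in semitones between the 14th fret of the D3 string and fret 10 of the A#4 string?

16 semitones

D3 at fret 14 → E4 (MIDI 64); A#4 at fret 10 → G#5 (MIDI 80).
64 − 80 = -16, so the two pitches are 16 semitones apart, with G#5 the higher.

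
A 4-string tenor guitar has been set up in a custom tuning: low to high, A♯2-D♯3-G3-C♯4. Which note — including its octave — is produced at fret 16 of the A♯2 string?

A♯2 is MIDI 46. Adding 16 gives 62, which is D4.

D4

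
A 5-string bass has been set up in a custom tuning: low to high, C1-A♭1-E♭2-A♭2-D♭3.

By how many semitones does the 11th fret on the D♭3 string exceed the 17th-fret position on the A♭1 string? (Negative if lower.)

D♭3 at fret 11 → C4 (MIDI 60); A♭1 at fret 17 → D♭3 (MIDI 49).
60 − 49 = 11, so the two pitches are 11 semitones apart.

11 semitones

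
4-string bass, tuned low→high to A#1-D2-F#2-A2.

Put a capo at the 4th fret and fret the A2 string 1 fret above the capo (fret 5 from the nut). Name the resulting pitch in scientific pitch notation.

The capo raises the open A2 by 4 semitones to C#3; fretting 1 more gives A2 + 4 + 1 = A2 + 5 semitones = D3.

D3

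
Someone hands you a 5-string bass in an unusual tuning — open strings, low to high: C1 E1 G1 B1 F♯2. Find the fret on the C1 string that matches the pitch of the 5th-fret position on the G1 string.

Fret 5 on G1 is MIDI 31 + 5 = 36 (C2). On the C1 string (open MIDI 24), that pitch is 36 − 24 = fret 12.

12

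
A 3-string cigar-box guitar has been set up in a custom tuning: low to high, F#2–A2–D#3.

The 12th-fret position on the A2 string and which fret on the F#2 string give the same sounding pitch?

A2 at fret 12 is A2 + 12 semitones = A3.
The open F#2 string is 3 semitones below the open A2, so the same pitch on the F#2 string lies at fret 12 + 3 = 15.

15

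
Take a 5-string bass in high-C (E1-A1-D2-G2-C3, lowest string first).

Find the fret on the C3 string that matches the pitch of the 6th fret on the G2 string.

1

Fret 6 on G2 is MIDI 43 + 6 = 49 (C#3). On the C3 string (open MIDI 48), that pitch is 49 − 48 = fret 1.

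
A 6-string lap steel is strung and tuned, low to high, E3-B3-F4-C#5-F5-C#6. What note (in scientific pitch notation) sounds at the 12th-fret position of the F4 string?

F5

Each fret is one semitone, so F4 + 12 = F5.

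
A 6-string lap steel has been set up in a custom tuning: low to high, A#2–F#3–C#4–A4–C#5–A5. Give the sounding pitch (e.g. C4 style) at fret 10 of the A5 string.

G6

The open A5 string plus 10 semitones: A–A#–B–C–…–F–F#–G.
The walk passes from B into C once, so the octave number goes from 5 to 6.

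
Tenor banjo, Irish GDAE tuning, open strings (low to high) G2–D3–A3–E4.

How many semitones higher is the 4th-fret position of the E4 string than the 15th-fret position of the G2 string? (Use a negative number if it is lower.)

E4 at fret 4 → G#4 (MIDI 68); G2 at fret 15 → A#3 (MIDI 58).
68 − 58 = 10, so the two pitches are 10 semitones apart.

10 semitones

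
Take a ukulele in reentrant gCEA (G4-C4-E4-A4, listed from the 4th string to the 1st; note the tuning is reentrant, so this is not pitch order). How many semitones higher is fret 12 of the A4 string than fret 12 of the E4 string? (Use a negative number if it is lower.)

5 semitones

A4 at fret 12 → A5 (MIDI 81); E4 at fret 12 → E5 (MIDI 76).
81 − 76 = 5, so the two pitches are 5 semitones apart.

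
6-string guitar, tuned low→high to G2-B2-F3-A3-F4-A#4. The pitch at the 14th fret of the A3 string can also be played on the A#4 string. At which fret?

1

A3 at fret 14 is A3 + 14 semitones = B4.
The open A#4 string is 13 semitones above the open A3, so the same pitch on the A#4 string lies at fret 14 − 13 = 1.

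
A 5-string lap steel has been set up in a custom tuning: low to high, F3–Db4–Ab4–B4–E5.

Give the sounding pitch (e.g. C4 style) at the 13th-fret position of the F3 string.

Gb4

Each fret is one semitone, so F3 + 13 = Gb4.
(Equivalently spelled F#4.)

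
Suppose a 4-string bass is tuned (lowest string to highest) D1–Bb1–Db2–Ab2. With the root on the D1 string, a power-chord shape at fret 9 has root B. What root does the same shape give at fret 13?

Eb

Moving from fret 9 to fret 13 shifts the root by 4 semitones.
B up 4 semitones is Eb.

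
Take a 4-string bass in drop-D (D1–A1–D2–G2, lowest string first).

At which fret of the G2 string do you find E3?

E3 is 9 semitones above the open G2 (G–G#–A–A#–B–C–C#–D–D#–E), so it sits at fret 9.

9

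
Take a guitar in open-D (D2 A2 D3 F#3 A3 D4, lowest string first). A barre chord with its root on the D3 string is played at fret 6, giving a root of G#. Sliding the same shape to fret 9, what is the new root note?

B

Moving from fret 6 to fret 9 shifts the root by 3 semitones.
G# up 3 semitones is B.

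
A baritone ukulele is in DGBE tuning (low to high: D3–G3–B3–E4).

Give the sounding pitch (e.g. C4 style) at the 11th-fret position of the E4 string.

D♯5

The open E4 string plus 11 semitones: E–F–F#–G–…–C#–D–D#.
The walk passes from B into C once, so the octave number goes from 4 to 5.
(Equivalently spelled E♭5.)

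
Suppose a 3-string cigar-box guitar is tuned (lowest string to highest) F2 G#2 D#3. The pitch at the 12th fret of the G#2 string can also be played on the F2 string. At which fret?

15

G#2 at fret 12 is G#2 + 12 semitones = G#3.
The open F2 string is 3 semitones below the open G#2, so the same pitch on the F2 string lies at fret 12 + 3 = 15.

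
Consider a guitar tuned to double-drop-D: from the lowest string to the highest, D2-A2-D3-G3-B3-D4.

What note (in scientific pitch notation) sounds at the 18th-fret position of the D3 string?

The open D3 string plus 18 semitones: D–D#–E–F–…–F#–G–G#.
The walk passes from B into C once, so the octave number goes from 3 to 4.
(Equivalently spelled Ab4.)

G#4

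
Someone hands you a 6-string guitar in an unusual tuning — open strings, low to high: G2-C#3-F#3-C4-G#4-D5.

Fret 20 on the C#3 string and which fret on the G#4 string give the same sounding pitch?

1

C#3 at fret 20 is C#3 + 20 semitones = A4.
The open G#4 string is 19 semitones above the open C#3, so the same pitch on the G#4 string lies at fret 20 − 19 = 1.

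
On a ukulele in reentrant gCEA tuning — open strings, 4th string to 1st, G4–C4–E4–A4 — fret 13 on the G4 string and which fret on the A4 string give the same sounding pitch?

11

G4 at fret 13 is G4 + 13 semitones = G#5.
The open A4 string is 2 semitones above the open G4, so the same pitch on the A4 string lies at fret 13 − 2 = 11.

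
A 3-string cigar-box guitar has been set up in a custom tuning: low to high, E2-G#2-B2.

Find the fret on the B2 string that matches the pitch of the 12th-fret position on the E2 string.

5

E2 at fret 12 is E2 + 12 semitones = E3.
The open B2 string is 7 semitones above the open E2, so the same pitch on the B2 string lies at fret 12 − 7 = 5.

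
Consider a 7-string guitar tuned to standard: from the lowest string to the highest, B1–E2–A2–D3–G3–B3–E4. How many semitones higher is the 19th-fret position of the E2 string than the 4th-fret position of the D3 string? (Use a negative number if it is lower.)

5 semitones

E2 at fret 19 → B3 (MIDI 59); D3 at fret 4 → F♯3 (MIDI 54).
59 − 54 = 5, so the two pitches are 5 semitones apart.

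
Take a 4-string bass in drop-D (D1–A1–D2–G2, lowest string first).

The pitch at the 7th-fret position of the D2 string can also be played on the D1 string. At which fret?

Fret 7 on D2 is MIDI 38 + 7 = 45 (A2). On the D1 string (open MIDI 26), that pitch is 45 − 26 = fret 19.

19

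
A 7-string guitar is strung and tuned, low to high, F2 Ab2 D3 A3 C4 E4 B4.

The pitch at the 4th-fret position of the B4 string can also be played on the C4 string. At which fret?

Fret 4 on B4 is MIDI 71 + 4 = 75 (Eb5). On the C4 string (open MIDI 60), that pitch is 75 − 60 = fret 15.

15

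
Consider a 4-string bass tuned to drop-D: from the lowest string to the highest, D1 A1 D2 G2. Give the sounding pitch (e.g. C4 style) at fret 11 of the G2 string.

F#3

G2 is MIDI 43. Adding 11 gives 54, which is F#3.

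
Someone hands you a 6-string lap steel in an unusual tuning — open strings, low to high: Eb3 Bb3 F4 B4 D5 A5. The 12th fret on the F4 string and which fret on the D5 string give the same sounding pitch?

3

Fret 12 on F4 is MIDI 65 + 12 = 77 (F5). On the D5 string (open MIDI 74), that pitch is 77 − 74 = fret 3.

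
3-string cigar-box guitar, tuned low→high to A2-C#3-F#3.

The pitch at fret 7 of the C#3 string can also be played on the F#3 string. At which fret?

Fret 7 on C#3 is MIDI 49 + 7 = 56 (G#3). On the F#3 string (open MIDI 54), that pitch is 56 − 54 = fret 2.

2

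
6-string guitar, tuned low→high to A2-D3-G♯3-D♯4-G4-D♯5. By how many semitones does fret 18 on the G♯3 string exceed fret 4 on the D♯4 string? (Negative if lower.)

7 semitones

G♯3 at fret 18 → D5 (MIDI 74); D♯4 at fret 4 → G4 (MIDI 67).
74 − 67 = 7, so the two pitches are 7 semitones apart.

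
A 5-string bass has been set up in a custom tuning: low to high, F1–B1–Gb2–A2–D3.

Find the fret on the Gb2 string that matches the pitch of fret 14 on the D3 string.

22

D3 at fret 14 is D3 + 14 semitones = E4.
The open Gb2 string is 8 semitones below the open D3, so the same pitch on the Gb2 string lies at fret 14 + 8 = 22.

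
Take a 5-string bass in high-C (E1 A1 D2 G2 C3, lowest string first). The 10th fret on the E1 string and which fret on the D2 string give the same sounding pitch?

0

Fret 10 on E1 is MIDI 28 + 10 = 38 (D2). On the D2 string (open MIDI 38), that pitch is 38 − 38 = fret 0.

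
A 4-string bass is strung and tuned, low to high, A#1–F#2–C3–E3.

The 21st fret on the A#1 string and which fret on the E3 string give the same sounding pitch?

Fret 21 on A#1 is MIDI 34 + 21 = 55 (G3). On the E3 string (open MIDI 52), that pitch is 55 − 52 = fret 3.

3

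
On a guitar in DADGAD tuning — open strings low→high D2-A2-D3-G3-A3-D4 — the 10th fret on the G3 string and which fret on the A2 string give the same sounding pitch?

20

Fret 10 on G3 is MIDI 55 + 10 = 65 (F4). On the A2 string (open MIDI 45), that pitch is 65 − 45 = fret 20.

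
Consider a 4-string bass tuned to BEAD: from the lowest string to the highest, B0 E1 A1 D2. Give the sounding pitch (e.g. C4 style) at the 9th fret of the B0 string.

G♯1

The open B0 string plus 9 semitones: B–C–C#–D–D#–E–F–F#–G–G#.
The walk passes from B into C once, so the octave number goes from 0 to 1.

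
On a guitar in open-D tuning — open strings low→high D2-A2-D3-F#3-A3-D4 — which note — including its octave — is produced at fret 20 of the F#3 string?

D5

F#3 is MIDI 54. Adding 20 gives 74, which is D5.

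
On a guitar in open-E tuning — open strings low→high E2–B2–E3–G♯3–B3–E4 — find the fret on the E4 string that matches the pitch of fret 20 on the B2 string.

B2 at fret 20 is B2 + 20 semitones = G4.
The open E4 string is 17 semitones above the open B2, so the same pitch on the E4 string lies at fret 20 − 17 = 3.

3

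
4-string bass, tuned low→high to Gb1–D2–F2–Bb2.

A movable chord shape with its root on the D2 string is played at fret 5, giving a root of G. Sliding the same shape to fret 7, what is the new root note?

A

Moving from fret 5 to fret 7 shifts the root by 2 semitones.
G up 2 semitones is A.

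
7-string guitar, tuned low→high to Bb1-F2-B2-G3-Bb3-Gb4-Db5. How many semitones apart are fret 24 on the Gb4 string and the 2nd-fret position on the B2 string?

41 semitones

Gb4 at fret 24 → Gb6 (MIDI 90); B2 at fret 2 → Db3 (MIDI 49).
90 − 49 = 41, so the two pitches are 41 semitones apart, with Gb6 the higher.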